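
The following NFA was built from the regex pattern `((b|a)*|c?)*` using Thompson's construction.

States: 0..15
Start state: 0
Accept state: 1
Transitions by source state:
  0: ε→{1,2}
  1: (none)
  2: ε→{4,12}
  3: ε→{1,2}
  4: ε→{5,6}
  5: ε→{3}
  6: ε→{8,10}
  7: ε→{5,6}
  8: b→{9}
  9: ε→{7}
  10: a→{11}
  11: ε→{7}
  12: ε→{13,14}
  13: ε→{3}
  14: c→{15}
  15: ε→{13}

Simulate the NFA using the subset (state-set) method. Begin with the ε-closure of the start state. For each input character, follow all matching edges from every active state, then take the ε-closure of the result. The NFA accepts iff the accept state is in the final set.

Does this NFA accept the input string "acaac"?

initial (ε-close {0}): {0,1,2,3,4,5,6,8,10,12,13,14}
'a' @ 1: {1,2,3,4,5,6,7,8,10,11,12,13,14}  (accept∈set)
'c' @ 2: {1,2,3,4,5,6,8,10,12,13,14,15}  (accept∈set)
'a' @ 3: {1,2,3,4,5,6,7,8,10,11,12,13,14}  (accept∈set)
'a' @ 4: {1,2,3,4,5,6,7,8,10,11,12,13,14}  (accept∈set)
'c' @ 5: {1,2,3,4,5,6,8,10,12,13,14,15}  (accept∈set)
after full input: {1,2,3,4,5,6,8,10,12,13,14,15}  (accept=1 in)

Answer: ACCEPT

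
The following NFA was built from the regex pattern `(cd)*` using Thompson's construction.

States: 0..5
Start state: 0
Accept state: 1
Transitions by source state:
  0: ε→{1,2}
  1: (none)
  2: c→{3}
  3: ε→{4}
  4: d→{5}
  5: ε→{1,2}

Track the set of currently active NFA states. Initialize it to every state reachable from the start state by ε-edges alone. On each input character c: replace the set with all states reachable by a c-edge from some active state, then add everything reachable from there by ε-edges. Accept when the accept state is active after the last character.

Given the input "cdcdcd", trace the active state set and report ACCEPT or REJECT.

start: ε-closure({0}) = {0,1,2}
'c' @ 1: {3,4}
'd' @ 2: {1,2,5}  [accepting]
'c' @ 3: {3,4}
'd' @ 4: {1,2,5}  [accepting]
'c' @ 5: {3,4}
'd' @ 6: {1,2,5}  [accepting]
after full input: {1,2,5}  (accept=1 in)

Answer: ACCEPT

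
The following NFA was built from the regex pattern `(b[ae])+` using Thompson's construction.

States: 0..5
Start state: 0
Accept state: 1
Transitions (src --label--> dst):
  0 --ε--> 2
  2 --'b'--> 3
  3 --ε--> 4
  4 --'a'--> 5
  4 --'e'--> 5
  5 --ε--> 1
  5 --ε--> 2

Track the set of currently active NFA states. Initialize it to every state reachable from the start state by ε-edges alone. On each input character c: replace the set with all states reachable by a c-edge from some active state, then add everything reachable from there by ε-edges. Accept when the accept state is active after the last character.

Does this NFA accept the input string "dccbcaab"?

Answer: REJECT

Trace:
S₀ = ε-closure({0}) = {0,2}
'd' @ 1: {}  — state set empty
rest 'ccbcaab' ignored (set empty)
after full input: {}  (accept=1 not in)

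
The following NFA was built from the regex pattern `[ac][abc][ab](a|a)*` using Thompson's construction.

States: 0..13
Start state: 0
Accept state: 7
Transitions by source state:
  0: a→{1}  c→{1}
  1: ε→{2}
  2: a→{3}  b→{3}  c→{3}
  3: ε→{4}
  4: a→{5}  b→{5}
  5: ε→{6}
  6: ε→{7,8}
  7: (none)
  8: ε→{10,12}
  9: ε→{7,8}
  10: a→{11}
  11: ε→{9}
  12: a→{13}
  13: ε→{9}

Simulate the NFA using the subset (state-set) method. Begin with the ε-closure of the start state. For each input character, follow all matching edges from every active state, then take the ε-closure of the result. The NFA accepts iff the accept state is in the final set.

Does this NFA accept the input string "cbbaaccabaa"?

Answer: REJECT

Derivation:
S₀ = ε-closure({0}) = {0}
'c' @ 1: {1,2}
'b' @ 2: {3,4}
'b' @ 3: {5,6,7,8,10,12}  (accept∈set)
'a' @ 4: {7,8,9,10,11,12,13}  (accept∈set)
'a' @ 5: {7,8,9,10,11,12,13}  (accept∈set)
'c' @ 6: {}  — no active states
rest 'cabaa' ignored (set empty)
final: {}; accept 7 not in set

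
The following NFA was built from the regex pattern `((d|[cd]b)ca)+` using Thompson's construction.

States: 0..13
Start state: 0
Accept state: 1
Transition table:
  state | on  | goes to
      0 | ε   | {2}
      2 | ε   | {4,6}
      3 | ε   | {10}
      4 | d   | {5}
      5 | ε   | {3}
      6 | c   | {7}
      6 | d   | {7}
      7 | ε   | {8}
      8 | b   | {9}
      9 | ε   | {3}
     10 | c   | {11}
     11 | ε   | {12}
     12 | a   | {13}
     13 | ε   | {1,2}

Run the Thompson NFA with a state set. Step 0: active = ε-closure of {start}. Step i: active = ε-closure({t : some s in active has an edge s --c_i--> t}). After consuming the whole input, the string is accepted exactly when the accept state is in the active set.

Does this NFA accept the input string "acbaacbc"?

start: ε-closure({0}) = {0,2,4,6}
'a' @ 1: {}  — dead — no transitions
rest 'cbaacbc' ignored (set empty)
final: {}; accept 1 not in set

Answer: REJECT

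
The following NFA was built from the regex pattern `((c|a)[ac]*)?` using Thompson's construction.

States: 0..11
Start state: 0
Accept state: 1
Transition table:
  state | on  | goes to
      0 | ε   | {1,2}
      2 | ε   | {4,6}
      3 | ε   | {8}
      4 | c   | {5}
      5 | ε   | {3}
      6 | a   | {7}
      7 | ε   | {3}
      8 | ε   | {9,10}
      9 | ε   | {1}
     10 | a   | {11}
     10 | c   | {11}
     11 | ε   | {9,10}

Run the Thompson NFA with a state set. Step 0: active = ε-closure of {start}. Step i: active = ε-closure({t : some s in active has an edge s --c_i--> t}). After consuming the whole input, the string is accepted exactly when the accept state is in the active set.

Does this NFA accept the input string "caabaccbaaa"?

S₀ = ε-closure({0}) = {0,1,2,4,6}
'c' @ 1: {1,3,5,8,9,10}  (accept∈set)
'a' @ 2: {1,9,10,11}  (accept∈set)
'a' @ 3: {1,9,10,11}  (accept∈set)
'b' @ 4: {}  — no active states
rest 'accbaaa' ignored (set empty)
end set {} — state 1 not in

Answer: REJECT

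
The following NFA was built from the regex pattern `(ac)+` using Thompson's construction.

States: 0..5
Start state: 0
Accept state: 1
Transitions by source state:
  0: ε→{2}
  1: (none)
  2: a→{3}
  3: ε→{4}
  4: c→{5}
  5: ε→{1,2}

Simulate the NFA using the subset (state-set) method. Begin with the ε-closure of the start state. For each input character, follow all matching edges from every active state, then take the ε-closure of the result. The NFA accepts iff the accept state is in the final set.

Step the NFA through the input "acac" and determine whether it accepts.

initial (ε-close {0}): {0,2}
'a' @ 1: {3,4}
'c' @ 2: {1,2,5}  [accepting]
'a' @ 3: {3,4}
'c' @ 4: {1,2,5}  [accepting]
after full input: {1,2,5}  (accept=1 in)

Answer: ACCEPT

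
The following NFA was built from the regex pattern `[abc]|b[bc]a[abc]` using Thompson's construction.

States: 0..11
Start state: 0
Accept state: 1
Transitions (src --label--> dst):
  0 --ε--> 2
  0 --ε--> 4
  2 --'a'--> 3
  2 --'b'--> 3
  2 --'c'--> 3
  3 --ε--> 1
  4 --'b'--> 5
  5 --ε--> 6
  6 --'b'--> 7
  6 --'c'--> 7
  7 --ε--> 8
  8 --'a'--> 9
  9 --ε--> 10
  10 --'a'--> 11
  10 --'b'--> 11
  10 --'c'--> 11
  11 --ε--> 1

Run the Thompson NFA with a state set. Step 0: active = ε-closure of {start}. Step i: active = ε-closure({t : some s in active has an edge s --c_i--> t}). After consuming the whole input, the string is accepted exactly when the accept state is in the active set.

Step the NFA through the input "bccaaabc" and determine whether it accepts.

Answer: REJECT

Derivation:
initial (ε-close {0}): {0,2,4}
'b' @ 1: {1,3,5,6}  (accept∈set)
'c' @ 2: {7,8}
'c' @ 3: {}  — no active states
rest 'aaabc' ignored (set empty)
final: {}; accept 1 not in set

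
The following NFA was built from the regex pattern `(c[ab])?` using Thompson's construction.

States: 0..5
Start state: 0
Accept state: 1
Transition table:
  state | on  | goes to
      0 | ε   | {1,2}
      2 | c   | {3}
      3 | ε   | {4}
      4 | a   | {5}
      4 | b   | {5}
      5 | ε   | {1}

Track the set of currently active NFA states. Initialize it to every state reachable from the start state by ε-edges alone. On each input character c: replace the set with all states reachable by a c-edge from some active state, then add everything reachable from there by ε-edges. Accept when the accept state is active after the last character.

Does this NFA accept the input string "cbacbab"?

Answer: REJECT

Derivation:
S₀ = ε-closure({0}) = {0,1,2}
'c' @ 1: {3,4}
'b' @ 2: {1,5}  ✓accept
'a' @ 3: {}  — no active states
rest 'cbab' ignored (set empty)
final: {}; accept 1 not in set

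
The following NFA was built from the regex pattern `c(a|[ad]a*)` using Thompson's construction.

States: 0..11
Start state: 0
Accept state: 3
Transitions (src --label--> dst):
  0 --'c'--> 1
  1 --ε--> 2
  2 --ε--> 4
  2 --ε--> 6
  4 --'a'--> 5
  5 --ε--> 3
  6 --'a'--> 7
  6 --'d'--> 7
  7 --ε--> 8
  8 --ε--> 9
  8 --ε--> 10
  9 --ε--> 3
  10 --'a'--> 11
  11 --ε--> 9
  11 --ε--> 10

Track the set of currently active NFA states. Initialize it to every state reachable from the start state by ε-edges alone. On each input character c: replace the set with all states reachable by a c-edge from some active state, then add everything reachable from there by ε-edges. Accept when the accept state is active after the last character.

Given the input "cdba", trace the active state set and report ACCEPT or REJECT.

Answer: REJECT

Trace:
start: ε-closure({0}) = {0}
'c' @ 1: {1,2,4,6}
'd' @ 2: {3,7,8,9,10}  [accepting]
'b' @ 3: {}  — state set empty
rest 'a' ignored (set empty)
end set {} — state 3 not in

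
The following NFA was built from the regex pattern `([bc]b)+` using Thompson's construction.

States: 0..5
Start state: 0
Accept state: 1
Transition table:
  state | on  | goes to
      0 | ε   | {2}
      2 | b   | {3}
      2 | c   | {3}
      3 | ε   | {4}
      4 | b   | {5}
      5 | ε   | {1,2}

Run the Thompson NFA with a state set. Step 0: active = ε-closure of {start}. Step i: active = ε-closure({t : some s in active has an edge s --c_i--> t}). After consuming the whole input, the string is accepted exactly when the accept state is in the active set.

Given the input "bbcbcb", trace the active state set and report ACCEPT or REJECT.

Answer: ACCEPT

Derivation:
start: ε-closure({0}) = {0,2}
'b' @ 1: {3,4}
'b' @ 2: {1,2,5}  (accept∈set)
'c' @ 3: {3,4}
'b' @ 4: {1,2,5}  (accept∈set)
'c' @ 5: {3,4}
'b' @ 6: {1,2,5}  (accept∈set)
final: {1,2,5}; accept 1 in set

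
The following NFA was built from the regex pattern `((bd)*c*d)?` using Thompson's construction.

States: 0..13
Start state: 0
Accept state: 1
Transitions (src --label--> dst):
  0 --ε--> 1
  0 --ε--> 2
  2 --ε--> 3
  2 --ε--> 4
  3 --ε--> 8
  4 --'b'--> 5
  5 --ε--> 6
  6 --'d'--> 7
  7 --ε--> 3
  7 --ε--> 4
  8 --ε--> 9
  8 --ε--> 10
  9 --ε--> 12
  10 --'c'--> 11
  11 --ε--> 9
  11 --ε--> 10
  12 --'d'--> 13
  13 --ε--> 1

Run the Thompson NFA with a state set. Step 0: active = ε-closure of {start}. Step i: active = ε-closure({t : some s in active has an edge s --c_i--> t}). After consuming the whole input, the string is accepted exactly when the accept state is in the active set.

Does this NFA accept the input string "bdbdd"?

initial (ε-close {0}): {0,1,2,3,4,8,9,10,12}
'b' @ 1: {5,6}
'd' @ 2: {3,4,7,8,9,10,12}
'b' @ 3: {5,6}
'd' @ 4: {3,4,7,8,9,10,12}
'd' @ 5: {1,13}  (accept∈set)
after full input: {1,13}  (accept=1 in)

Answer: ACCEPT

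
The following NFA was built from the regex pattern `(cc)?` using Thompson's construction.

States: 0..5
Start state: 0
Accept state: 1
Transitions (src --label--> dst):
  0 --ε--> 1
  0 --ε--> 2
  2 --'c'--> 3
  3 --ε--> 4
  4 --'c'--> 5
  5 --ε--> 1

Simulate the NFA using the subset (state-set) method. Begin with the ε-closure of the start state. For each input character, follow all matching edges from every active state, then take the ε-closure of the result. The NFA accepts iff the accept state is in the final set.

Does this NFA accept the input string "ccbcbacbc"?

S₀ = ε-closure({0}) = {0,1,2}
'c' @ 1: {3,4}
'c' @ 2: {1,5}  [accepting]
'b' @ 3: {}  — dead — no transitions
rest 'cbacbc' ignored (set empty)
end set {} — state 1 not in

Answer: REJECT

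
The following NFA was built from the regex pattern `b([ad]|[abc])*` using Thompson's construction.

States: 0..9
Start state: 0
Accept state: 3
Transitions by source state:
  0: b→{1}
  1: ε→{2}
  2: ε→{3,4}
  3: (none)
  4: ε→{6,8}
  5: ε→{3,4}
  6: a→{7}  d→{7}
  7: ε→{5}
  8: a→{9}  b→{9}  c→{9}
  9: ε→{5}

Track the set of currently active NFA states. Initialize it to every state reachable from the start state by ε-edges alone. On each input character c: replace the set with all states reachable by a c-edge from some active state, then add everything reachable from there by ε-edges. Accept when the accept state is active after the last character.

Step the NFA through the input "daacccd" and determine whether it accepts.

Answer: REJECT

Trace:
start: ε-closure({0}) = {0}
'd' @ 1: {}  — no active states
rest 'aacccd' ignored (set empty)
after full input: {}  (accept=3 not in)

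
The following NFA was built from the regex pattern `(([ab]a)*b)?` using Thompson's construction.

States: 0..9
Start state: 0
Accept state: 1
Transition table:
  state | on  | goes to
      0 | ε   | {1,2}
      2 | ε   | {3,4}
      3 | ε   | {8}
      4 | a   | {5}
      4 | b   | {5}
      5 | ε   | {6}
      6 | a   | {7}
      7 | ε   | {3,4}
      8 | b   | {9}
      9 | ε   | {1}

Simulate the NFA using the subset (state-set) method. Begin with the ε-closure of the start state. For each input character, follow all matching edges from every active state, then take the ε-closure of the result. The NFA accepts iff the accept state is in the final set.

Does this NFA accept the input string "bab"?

Answer: ACCEPT

Steps:
initial (ε-close {0}): {0,1,2,3,4,8}
'b' @ 1: {1,5,6,9}  ✓accept
'a' @ 2: {3,4,7,8}
'b' @ 3: {1,5,6,9}  ✓accept
after full input: {1,5,6,9}  (accept=1 in)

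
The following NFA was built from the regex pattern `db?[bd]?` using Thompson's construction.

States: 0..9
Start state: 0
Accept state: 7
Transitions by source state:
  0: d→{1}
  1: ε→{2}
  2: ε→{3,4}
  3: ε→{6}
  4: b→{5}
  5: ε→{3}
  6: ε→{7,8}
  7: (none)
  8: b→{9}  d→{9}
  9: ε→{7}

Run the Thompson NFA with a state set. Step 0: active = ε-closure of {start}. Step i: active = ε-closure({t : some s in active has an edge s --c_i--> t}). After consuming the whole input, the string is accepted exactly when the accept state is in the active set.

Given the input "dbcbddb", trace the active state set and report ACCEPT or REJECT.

Answer: REJECT

Derivation:
S₀ = ε-closure({0}) = {0}
'd' @ 1: {1,2,3,4,6,7,8}  ✓accept
'b' @ 2: {3,5,6,7,8,9}  ✓accept
'c' @ 3: {}  — no active states
rest 'bddb' ignored (set empty)
final: {}; accept 7 not in set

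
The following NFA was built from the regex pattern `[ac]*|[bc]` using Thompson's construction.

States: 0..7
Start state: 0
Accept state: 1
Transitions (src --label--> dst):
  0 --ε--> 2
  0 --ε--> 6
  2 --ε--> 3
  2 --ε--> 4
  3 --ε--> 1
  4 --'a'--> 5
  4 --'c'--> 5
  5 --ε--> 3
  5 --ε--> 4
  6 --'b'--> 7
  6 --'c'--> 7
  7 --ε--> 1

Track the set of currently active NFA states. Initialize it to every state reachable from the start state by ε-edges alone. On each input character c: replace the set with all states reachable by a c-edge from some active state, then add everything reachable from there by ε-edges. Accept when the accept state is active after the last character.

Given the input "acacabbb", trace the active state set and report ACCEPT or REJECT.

S₀ = ε-closure({0}) = {0,1,2,3,4,6}
'a' @ 1: {1,3,4,5}  [accepting]
'c' @ 2: {1,3,4,5}  [accepting]
'a' @ 3: {1,3,4,5}  [accepting]
'c' @ 4: {1,3,4,5}  [accepting]
'a' @ 5: {1,3,4,5}  [accepting]
'b' @ 6: {}  — dead — no transitions
rest 'bb' ignored (set empty)
final: {}; accept 1 not in set

Answer: REJECT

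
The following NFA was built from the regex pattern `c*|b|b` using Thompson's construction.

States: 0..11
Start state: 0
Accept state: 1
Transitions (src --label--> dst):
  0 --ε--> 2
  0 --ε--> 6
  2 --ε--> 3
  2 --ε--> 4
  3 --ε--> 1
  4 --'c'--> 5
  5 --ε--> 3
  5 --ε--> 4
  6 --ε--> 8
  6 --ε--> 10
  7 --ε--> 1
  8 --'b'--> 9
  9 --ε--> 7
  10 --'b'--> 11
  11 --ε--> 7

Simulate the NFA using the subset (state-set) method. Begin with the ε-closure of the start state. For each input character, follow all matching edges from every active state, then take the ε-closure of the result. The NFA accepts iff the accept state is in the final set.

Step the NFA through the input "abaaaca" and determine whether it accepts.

initial (ε-close {0}): {0,1,2,3,4,6,8,10}
'a' @ 1: {}  — state set empty
rest 'baaaca' ignored (set empty)
final: {}; accept 1 not in set

Answer: REJECT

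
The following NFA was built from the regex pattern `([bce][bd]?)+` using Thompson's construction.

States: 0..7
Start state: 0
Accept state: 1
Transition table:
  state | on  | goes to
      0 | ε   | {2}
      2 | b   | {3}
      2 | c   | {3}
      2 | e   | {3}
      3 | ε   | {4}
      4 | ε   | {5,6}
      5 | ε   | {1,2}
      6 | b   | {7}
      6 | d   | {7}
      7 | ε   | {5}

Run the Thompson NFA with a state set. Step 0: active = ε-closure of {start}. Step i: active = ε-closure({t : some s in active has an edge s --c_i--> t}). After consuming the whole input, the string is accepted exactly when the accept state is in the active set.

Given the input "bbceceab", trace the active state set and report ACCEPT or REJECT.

start: ε-closure({0}) = {0,2}
'b' @ 1: {1,2,3,4,5,6}  ✓accept
'b' @ 2: {1,2,3,4,5,6,7}  ✓accept
'c' @ 3: {1,2,3,4,5,6}  ✓accept
'e' @ 4: {1,2,3,4,5,6}  ✓accept
'c' @ 5: {1,2,3,4,5,6}  ✓accept
'e' @ 6: {1,2,3,4,5,6}  ✓accept
'a' @ 7: {}  — state set empty
rest 'b' ignored (set empty)
final: {}; accept 1 not in set

Answer: REJECT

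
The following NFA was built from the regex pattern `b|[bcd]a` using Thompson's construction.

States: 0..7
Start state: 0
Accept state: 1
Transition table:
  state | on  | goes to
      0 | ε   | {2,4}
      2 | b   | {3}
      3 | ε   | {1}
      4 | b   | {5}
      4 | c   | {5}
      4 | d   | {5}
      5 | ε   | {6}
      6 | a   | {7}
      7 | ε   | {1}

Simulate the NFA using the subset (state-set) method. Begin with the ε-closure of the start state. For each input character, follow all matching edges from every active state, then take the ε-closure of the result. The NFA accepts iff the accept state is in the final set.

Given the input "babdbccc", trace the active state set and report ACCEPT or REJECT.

Answer: REJECT

Steps:
S₀ = ε-closure({0}) = {0,2,4}
'b' @ 1: {1,3,5,6}  [accepting]
'a' @ 2: {1,7}  [accepting]
'b' @ 3: {}  — dead — no transitions
rest 'dbccc' ignored (set empty)
after full input: {}  (accept=1 not in)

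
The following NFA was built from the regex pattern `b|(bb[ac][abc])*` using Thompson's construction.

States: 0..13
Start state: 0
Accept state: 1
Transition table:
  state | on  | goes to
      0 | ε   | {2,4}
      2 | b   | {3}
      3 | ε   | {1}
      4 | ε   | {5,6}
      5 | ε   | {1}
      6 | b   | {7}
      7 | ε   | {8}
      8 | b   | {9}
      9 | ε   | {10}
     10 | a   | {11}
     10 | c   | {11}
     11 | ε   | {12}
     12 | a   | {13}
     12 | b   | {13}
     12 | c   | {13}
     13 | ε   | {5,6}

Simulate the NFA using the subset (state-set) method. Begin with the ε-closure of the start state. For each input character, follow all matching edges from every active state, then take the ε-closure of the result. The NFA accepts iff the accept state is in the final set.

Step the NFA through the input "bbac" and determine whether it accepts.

Answer: ACCEPT

Derivation:
start: ε-closure({0}) = {0,1,2,4,5,6}
'b' @ 1: {1,3,7,8}  [accepting]
'b' @ 2: {9,10}
'a' @ 3: {11,12}
'c' @ 4: {1,5,6,13}  [accepting]
after full input: {1,5,6,13}  (accept=1 in)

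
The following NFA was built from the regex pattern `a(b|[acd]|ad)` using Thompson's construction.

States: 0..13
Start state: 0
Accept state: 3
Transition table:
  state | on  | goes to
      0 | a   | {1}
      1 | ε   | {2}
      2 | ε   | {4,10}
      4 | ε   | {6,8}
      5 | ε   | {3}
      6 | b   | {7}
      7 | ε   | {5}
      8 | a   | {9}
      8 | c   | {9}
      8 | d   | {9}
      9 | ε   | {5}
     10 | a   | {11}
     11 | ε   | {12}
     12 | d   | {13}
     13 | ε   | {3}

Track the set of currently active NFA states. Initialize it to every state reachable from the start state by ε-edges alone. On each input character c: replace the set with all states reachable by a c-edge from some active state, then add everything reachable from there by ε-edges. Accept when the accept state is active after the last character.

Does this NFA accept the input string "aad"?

Answer: ACCEPT

Derivation:
S₀ = ε-closure({0}) = {0}
'a' @ 1: {1,2,4,6,8,10}
'a' @ 2: {3,5,9,11,12}  [accepting]
'd' @ 3: {3,13}  [accepting]
final: {3,13}; accept 3 in set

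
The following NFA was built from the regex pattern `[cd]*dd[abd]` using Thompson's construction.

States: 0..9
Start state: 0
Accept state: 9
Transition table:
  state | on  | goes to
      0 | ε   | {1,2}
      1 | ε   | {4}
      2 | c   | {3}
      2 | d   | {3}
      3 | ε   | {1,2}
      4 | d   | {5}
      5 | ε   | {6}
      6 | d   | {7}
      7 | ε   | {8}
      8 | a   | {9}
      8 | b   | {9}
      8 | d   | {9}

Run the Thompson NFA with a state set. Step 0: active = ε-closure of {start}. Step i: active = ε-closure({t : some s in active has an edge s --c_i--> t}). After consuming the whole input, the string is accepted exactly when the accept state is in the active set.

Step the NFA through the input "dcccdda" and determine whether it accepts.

initial (ε-close {0}): {0,1,2,4}
'd' @ 1: {1,2,3,4,5,6}
'c' @ 2: {1,2,3,4}
'c' @ 3: {1,2,3,4}
'c' @ 4: {1,2,3,4}
'd' @ 5: {1,2,3,4,5,6}
'd' @ 6: {1,2,3,4,5,6,7,8}
'a' @ 7: {9}  (accept∈set)
end set {9} — state 9 in

Answer: ACCEPT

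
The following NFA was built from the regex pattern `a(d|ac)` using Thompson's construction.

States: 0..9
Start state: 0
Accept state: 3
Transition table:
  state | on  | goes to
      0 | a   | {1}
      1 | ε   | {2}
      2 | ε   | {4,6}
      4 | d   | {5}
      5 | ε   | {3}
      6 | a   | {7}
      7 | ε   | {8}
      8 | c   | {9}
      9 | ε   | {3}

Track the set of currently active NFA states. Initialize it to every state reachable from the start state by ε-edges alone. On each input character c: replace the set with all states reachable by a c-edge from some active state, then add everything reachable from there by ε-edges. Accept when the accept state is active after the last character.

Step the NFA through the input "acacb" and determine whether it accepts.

start: ε-closure({0}) = {0}
'a' @ 1: {1,2,4,6}
'c' @ 2: {}  — dead — no transitions
rest 'acb' ignored (set empty)
end set {} — state 3 not in

Answer: REJECT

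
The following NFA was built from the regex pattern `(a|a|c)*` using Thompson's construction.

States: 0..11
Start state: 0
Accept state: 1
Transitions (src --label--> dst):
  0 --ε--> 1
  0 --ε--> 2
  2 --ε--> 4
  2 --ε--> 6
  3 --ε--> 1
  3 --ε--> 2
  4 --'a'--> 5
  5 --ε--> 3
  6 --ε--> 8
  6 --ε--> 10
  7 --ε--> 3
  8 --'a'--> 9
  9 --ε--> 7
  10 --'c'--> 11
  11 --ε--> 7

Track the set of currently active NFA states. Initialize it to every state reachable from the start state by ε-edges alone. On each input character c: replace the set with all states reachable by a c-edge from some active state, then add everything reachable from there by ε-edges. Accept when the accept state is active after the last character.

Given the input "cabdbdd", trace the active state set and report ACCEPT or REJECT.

Answer: REJECT

Steps:
S₀ = ε-closure({0}) = {0,1,2,4,6,8,10}
'c' @ 1: {1,2,3,4,6,7,8,10,11}  ✓accept
'a' @ 2: {1,2,3,4,5,6,7,8,9,10}  ✓accept
'b' @ 3: {}  — no active states
rest 'dbdd' ignored (set empty)
after full input: {}  (accept=1 not in)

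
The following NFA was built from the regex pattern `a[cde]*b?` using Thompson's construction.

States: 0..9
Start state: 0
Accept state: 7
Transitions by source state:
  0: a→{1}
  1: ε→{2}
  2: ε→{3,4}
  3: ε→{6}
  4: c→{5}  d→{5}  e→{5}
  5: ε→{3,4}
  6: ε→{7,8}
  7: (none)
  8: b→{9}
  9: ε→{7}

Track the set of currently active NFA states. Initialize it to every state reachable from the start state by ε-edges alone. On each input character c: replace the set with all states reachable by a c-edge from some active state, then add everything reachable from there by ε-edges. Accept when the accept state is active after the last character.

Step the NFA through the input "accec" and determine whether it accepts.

S₀ = ε-closure({0}) = {0}
'a' @ 1: {1,2,3,4,6,7,8}  (accept∈set)
'c' @ 2: {3,4,5,6,7,8}  (accept∈set)
'c' @ 3: {3,4,5,6,7,8}  (accept∈set)
'e' @ 4: {3,4,5,6,7,8}  (accept∈set)
'c' @ 5: {3,4,5,6,7,8}  (accept∈set)
after full input: {3,4,5,6,7,8}  (accept=7 in)

Answer: ACCEPT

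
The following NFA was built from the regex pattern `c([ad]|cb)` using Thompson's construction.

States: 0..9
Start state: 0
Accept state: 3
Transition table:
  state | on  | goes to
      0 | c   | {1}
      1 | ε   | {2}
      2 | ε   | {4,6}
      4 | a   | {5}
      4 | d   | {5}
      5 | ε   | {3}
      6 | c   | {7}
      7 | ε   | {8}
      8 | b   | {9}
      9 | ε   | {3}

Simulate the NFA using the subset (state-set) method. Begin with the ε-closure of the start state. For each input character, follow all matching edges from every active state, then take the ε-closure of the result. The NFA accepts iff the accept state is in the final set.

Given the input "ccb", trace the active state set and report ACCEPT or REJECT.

Answer: ACCEPT

Derivation:
initial (ε-close {0}): {0}
'c' @ 1: {1,2,4,6}
'c' @ 2: {7,8}
'b' @ 3: {3,9}  [accepting]
final: {3,9}; accept 3 in set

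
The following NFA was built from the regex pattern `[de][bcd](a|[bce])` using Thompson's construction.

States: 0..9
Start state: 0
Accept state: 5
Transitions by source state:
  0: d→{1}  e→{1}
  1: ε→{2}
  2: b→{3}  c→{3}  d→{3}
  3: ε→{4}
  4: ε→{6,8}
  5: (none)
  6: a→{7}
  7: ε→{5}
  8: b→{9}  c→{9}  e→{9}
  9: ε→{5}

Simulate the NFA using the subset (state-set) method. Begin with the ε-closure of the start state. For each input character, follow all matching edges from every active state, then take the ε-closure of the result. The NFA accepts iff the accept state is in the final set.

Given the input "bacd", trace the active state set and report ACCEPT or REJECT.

Answer: REJECT

Trace:
S₀ = ε-closure({0}) = {0}
'b' @ 1: {}  — dead — no transitions
rest 'acd' ignored (set empty)
end set {} — state 5 not in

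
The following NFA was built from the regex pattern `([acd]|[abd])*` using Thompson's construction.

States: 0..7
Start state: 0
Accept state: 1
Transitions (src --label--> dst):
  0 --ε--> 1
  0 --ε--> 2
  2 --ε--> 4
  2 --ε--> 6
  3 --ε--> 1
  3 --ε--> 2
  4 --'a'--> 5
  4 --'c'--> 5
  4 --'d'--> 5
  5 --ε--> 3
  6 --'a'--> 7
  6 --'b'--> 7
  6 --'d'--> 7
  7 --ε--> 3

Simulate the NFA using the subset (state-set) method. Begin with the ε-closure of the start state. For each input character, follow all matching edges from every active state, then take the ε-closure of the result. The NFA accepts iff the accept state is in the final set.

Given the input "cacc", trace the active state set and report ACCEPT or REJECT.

start: ε-closure({0}) = {0,1,2,4,6}
'c' @ 1: {1,2,3,4,5,6}  ✓accept
'a' @ 2: {1,2,3,4,5,6,7}  ✓accept
'c' @ 3: {1,2,3,4,5,6}  ✓accept
'c' @ 4: {1,2,3,4,5,6}  ✓accept
end set {1,2,3,4,5,6} — state 1 in

Answer: ACCEPT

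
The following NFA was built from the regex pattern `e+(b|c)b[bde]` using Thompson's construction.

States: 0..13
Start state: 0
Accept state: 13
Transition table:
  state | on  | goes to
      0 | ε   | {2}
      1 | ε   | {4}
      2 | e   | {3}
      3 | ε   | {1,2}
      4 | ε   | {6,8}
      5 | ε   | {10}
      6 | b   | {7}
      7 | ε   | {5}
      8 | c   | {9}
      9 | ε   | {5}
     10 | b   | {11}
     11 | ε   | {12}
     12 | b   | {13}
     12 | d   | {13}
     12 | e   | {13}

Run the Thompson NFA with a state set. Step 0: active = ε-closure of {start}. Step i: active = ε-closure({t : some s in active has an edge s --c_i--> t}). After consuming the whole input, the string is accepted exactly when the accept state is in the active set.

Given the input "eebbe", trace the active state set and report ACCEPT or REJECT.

S₀ = ε-closure({0}) = {0,2}
'e' @ 1: {1,2,3,4,6,8}
'e' @ 2: {1,2,3,4,6,8}
'b' @ 3: {5,7,10}
'b' @ 4: {11,12}
'e' @ 5: {13}  ✓accept
end set {13} — state 13 in

Answer: ACCEPT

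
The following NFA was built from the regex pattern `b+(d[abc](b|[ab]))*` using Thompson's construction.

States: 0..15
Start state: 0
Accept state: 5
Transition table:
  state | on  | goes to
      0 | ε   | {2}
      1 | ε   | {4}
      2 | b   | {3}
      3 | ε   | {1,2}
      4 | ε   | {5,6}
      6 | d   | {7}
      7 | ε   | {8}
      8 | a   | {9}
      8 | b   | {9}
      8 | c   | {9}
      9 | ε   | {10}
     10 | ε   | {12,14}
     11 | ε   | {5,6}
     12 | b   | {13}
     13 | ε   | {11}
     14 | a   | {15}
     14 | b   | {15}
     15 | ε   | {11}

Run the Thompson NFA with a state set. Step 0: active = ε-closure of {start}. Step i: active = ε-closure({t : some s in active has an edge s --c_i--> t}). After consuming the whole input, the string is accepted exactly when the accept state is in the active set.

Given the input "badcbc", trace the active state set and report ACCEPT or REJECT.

Answer: REJECT

Steps:
initial (ε-close {0}): {0,2}
'b' @ 1: {1,2,3,4,5,6}  (accept∈set)
'a' @ 2: {}  — no active states
rest 'dcbc' ignored (set empty)
after full input: {}  (accept=5 not in)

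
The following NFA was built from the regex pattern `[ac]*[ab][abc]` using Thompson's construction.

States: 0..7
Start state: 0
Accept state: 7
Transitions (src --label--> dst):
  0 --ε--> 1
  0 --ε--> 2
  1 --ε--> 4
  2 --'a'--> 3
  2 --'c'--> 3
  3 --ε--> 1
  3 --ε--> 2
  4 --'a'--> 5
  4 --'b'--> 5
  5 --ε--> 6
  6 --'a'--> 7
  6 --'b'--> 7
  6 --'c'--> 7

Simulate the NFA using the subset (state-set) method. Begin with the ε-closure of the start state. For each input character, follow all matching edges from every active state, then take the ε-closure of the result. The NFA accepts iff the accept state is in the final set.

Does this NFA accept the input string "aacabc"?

start: ε-closure({0}) = {0,1,2,4}
'a' @ 1: {1,2,3,4,5,6}
'a' @ 2: {1,2,3,4,5,6,7}  (accept∈set)
'c' @ 3: {1,2,3,4,7}  (accept∈set)
'a' @ 4: {1,2,3,4,5,6}
'b' @ 5: {5,6,7}  (accept∈set)
'c' @ 6: {7}  (accept∈set)
after full input: {7}  (accept=7 in)

Answer: ACCEPT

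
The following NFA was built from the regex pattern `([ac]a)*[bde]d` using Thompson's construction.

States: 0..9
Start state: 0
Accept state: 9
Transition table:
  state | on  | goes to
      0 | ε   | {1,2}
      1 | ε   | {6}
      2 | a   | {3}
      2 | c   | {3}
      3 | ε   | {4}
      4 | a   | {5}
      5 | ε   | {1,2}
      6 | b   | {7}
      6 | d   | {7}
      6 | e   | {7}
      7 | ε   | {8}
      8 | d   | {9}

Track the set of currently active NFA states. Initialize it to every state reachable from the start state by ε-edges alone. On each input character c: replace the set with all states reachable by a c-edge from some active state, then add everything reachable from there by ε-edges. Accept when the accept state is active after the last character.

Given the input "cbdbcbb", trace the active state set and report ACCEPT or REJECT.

Answer: REJECT

Derivation:
start: ε-closure({0}) = {0,1,2,6}
'c' @ 1: {3,4}
'b' @ 2: {}  — state set empty
rest 'dbcbb' ignored (set empty)
final: {}; accept 9 not in set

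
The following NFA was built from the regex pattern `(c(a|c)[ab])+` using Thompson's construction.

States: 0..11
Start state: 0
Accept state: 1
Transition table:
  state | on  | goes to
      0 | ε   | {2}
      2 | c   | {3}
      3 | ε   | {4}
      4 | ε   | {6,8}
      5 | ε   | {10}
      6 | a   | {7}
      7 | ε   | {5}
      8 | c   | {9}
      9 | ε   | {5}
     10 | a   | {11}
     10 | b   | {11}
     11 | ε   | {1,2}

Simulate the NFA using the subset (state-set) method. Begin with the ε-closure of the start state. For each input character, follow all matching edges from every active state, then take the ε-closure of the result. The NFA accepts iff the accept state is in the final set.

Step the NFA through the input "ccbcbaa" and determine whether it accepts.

Answer: REJECT

Trace:
start: ε-closure({0}) = {0,2}
'c' @ 1: {3,4,6,8}
'c' @ 2: {5,9,10}
'b' @ 3: {1,2,11}  ✓accept
'c' @ 4: {3,4,6,8}
'b' @ 5: {}  — no active states
rest 'aa' ignored (set empty)
final: {}; accept 1 not in set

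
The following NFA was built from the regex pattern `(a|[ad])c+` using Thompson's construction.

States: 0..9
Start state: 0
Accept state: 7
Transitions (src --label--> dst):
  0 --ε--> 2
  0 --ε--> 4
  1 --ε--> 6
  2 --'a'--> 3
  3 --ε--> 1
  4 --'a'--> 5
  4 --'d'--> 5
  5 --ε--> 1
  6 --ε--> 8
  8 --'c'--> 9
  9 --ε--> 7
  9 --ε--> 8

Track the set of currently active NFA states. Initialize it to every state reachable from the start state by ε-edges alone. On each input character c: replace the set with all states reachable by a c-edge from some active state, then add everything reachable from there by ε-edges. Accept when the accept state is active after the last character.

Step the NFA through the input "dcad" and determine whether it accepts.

initial (ε-close {0}): {0,2,4}
'd' @ 1: {1,5,6,8}
'c' @ 2: {7,8,9}  (accept∈set)
'a' @ 3: {}  — no active states
rest 'd' ignored (set empty)
end set {} — state 7 not in

Answer: REJECT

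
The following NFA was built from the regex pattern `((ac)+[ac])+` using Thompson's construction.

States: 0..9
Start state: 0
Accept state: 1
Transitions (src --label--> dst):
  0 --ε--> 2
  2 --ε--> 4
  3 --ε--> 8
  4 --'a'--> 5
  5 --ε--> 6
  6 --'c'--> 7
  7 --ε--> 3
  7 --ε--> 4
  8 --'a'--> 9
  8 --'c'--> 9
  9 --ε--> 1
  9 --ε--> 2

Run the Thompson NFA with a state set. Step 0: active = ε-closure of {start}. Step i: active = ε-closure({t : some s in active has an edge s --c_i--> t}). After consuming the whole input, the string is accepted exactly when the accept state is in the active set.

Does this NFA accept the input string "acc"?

initial (ε-close {0}): {0,2,4}
'a' @ 1: {5,6}
'c' @ 2: {3,4,7,8}
'c' @ 3: {1,2,4,9}  (accept∈set)
after full input: {1,2,4,9}  (accept=1 in)

Answer: ACCEPT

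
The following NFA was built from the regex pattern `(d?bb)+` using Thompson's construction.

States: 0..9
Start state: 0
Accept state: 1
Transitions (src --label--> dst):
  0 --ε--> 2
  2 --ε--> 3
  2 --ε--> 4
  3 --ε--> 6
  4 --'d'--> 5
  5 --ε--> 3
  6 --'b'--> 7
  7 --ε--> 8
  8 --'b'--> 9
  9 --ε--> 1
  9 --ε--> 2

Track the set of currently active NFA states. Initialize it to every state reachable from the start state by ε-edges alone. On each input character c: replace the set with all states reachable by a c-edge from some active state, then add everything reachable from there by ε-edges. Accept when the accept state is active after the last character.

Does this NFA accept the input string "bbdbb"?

Answer: ACCEPT

Trace:
initial (ε-close {0}): {0,2,3,4,6}
'b' @ 1: {7,8}
'b' @ 2: {1,2,3,4,6,9}  ✓accept
'd' @ 3: {3,5,6}
'b' @ 4: {7,8}
'b' @ 5: {1,2,3,4,6,9}  ✓accept
final: {1,2,3,4,6,9}; accept 1 in set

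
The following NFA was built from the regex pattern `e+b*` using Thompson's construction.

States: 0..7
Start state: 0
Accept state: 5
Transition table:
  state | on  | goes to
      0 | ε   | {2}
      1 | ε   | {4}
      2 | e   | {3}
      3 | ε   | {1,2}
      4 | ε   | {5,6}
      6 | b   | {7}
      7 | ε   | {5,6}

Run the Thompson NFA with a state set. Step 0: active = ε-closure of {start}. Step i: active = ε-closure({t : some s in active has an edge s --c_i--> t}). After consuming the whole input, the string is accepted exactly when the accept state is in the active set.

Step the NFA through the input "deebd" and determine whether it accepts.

Answer: REJECT

Steps:
initial (ε-close {0}): {0,2}
'd' @ 1: {}  — state set empty
rest 'eebd' ignored (set empty)
final: {}; accept 5 not in set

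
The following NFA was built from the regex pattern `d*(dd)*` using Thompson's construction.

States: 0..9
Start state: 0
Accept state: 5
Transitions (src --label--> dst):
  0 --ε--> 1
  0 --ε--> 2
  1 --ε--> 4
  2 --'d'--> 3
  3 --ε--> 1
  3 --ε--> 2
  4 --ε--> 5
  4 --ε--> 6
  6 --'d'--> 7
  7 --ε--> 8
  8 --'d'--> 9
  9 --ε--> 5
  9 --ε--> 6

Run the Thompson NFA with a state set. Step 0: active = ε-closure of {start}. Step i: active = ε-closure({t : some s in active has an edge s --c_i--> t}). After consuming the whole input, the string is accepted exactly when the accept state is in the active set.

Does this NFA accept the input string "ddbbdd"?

start: ε-closure({0}) = {0,1,2,4,5,6}
'd' @ 1: {1,2,3,4,5,6,7,8}  ✓accept
'd' @ 2: {1,2,3,4,5,6,7,8,9}  ✓accept
'b' @ 3: {}  — no active states
rest 'bdd' ignored (set empty)
end set {} — state 5 not in

Answer: REJECT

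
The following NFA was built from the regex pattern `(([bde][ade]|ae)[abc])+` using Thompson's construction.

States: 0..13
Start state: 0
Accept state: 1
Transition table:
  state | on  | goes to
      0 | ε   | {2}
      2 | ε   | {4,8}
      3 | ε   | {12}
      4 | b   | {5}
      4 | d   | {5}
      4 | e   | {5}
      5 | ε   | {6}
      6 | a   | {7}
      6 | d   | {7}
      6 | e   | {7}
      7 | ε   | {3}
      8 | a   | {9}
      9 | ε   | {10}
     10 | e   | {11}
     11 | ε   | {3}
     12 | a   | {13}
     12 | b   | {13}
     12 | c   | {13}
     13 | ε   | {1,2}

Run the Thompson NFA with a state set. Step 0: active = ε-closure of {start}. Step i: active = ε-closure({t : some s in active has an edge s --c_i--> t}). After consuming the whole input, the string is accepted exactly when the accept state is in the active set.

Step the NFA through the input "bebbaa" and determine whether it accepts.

start: ε-closure({0}) = {0,2,4,8}
'b' @ 1: {5,6}
'e' @ 2: {3,7,12}
'b' @ 3: {1,2,4,8,13}  [accepting]
'b' @ 4: {5,6}
'a' @ 5: {3,7,12}
'a' @ 6: {1,2,4,8,13}  [accepting]
end set {1,2,4,8,13} — state 1 in

Answer: ACCEPT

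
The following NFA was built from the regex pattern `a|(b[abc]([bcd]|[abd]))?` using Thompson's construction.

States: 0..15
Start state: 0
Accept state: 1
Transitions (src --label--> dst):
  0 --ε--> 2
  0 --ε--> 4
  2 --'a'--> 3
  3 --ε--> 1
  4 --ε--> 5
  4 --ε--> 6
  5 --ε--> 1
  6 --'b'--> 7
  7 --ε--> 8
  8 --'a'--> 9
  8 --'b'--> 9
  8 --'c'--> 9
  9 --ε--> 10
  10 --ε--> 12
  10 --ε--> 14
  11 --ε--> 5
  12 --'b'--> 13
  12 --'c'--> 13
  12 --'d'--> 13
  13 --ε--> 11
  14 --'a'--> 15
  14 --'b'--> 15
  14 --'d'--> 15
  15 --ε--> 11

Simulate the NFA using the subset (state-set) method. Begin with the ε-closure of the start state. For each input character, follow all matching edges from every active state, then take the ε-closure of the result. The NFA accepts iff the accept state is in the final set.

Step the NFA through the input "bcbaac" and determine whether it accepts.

start: ε-closure({0}) = {0,1,2,4,5,6}
'b' @ 1: {7,8}
'c' @ 2: {9,10,12,14}
'b' @ 3: {1,5,11,13,15}  (accept∈set)
'a' @ 4: {}  — no active states
rest 'ac' ignored (set empty)
final: {}; accept 1 not in set

Answer: REJECT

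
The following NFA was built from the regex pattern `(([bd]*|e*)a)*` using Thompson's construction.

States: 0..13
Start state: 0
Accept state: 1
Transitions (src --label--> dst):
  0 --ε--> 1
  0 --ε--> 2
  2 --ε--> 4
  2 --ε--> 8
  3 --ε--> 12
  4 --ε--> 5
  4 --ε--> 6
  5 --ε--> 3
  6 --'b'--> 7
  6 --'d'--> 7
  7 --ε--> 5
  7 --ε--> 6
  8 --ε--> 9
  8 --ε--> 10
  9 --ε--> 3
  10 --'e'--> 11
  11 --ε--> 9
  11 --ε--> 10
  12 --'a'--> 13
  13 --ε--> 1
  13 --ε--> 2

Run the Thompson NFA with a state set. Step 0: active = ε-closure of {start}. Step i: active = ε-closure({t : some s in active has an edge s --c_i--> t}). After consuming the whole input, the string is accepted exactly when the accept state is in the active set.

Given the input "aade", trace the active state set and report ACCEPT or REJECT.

S₀ = ε-closure({0}) = {0,1,2,3,4,5,6,8,9,10,12}
'a' @ 1: {1,2,3,4,5,6,8,9,10,12,13}  ✓accept
'a' @ 2: {1,2,3,4,5,6,8,9,10,12,13}  ✓accept
'd' @ 3: {3,5,6,7,12}
'e' @ 4: {}  — state set empty
final: {}; accept 1 not in set

Answer: REJECT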